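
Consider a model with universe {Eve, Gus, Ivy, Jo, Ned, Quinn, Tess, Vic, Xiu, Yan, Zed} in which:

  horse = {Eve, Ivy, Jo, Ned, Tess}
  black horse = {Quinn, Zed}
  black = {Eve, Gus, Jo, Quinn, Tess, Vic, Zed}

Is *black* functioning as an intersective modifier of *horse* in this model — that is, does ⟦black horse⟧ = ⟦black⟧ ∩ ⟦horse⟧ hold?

⟦black⟧ ∩ ⟦horse⟧ = {Eve, Gus, Jo, Quinn, Tess, Vic, Zed} ∩ {Eve, Ivy, Jo, Ned, Tess} = {Eve, Jo, Tess}
Observed ⟦black horse⟧ = {Quinn, Zed}.
These differ, so the modifier is not intersective in this model.

no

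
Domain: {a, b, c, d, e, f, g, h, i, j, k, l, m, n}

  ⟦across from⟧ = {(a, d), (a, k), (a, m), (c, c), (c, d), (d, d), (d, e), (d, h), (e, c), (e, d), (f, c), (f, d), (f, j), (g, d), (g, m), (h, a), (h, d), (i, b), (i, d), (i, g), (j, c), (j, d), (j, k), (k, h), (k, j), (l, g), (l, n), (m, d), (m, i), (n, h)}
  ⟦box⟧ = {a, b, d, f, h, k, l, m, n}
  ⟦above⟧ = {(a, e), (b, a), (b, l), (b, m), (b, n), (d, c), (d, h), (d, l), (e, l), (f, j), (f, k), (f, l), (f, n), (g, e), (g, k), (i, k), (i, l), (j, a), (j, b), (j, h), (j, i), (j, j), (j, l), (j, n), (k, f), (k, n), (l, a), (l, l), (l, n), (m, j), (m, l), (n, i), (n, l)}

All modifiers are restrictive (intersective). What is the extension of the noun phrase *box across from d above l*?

{d, f, m}

⟦across from d⟧ = {x : ⟨x, d⟩ ∈ ⟦across from⟧} = {a, c, d, e, f, g, h, i, j, m}
⟦above l⟧ = {x : ⟨x, l⟩ ∈ ⟦above⟧} = {b, d, e, f, i, j, l, m, n}
⟦box⟧ = {a, b, d, f, h, k, l, m, n}
… ∩ ⟦across from d⟧ = {a, b, d, f, h, k, l, m, n} ∩ {a, c, d, e, f, g, h, i, j, m} = {a, d, f, h, m}
… ∩ ⟦above l⟧ = {a, d, f, h, m} ∩ {b, d, e, f, i, j, l, m, n} = {d, f, m}
So ⟦box across from d above l⟧ = {d, f, m}.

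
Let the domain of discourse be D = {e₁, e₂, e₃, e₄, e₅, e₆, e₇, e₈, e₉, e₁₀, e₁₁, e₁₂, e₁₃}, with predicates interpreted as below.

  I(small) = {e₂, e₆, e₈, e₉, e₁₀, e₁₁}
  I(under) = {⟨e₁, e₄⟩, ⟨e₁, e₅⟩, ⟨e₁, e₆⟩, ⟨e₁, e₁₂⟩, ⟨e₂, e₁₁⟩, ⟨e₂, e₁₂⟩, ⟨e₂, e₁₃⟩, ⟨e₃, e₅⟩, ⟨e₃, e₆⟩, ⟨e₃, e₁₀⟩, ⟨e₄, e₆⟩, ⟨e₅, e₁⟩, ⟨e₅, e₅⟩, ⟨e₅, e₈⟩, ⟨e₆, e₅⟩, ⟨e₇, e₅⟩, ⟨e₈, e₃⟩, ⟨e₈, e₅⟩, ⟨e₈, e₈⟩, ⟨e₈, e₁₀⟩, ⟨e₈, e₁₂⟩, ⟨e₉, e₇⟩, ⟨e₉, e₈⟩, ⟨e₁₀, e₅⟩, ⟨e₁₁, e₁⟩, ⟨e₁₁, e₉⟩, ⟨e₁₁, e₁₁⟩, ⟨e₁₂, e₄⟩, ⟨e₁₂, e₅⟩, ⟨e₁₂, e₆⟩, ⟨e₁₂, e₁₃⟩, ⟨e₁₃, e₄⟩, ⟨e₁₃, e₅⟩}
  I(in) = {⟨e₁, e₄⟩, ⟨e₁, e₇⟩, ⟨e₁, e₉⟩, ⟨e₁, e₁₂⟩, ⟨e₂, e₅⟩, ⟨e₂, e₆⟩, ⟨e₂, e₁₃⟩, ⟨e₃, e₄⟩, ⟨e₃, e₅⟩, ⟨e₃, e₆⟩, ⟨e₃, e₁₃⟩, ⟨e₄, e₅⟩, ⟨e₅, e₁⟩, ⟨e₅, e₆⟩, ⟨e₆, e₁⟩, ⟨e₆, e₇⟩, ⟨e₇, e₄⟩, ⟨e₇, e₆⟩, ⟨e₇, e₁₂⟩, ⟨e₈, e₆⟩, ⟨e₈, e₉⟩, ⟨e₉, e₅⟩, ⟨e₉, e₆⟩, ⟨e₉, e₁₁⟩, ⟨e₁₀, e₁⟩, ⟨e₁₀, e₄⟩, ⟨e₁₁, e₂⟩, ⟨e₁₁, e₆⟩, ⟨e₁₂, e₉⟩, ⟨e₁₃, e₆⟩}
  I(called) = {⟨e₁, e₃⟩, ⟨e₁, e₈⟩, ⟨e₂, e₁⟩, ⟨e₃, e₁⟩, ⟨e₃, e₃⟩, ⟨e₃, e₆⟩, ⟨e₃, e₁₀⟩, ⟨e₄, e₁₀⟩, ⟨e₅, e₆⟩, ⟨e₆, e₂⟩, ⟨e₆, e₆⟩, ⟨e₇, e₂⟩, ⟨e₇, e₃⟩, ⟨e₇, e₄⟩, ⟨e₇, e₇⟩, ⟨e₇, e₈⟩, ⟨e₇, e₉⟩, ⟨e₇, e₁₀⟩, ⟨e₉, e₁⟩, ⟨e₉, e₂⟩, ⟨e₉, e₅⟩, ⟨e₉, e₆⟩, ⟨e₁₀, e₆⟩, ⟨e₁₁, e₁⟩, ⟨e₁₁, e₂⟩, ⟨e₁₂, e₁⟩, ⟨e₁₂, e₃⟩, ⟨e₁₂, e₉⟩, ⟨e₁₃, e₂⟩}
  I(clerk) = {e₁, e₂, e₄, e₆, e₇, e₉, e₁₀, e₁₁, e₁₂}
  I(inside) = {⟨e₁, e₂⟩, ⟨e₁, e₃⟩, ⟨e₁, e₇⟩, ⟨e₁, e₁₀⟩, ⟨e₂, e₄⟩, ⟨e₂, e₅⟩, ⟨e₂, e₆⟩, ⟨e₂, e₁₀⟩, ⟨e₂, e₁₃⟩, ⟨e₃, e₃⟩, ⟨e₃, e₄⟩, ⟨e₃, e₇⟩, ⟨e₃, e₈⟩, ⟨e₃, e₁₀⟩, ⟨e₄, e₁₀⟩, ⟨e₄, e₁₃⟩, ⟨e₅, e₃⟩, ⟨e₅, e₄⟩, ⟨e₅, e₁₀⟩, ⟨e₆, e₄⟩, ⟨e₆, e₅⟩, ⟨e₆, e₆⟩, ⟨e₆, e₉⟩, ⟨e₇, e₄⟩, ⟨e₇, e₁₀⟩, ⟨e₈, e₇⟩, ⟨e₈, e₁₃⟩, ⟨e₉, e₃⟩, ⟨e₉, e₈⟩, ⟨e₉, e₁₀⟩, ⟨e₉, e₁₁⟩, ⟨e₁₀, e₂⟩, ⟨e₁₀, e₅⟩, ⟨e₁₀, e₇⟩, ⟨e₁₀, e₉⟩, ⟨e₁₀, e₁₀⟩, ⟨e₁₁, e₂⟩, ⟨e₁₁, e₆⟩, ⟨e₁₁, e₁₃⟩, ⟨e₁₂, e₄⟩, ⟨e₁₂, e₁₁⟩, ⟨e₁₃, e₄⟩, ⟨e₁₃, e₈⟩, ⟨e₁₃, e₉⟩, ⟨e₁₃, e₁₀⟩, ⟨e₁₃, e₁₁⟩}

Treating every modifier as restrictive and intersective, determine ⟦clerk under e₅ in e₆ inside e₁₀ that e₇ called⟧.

{e₇}

⟦under e₅⟧ = {x : ⟨x, e₅⟩ ∈ ⟦under⟧} = {e₁, e₃, e₅, e₆, e₇, e₈, e₁₀, e₁₂, e₁₃}
⟦in e₆⟧ = {x : ⟨x, e₆⟩ ∈ ⟦in⟧} = {e₂, e₃, e₅, e₇, e₈, e₉, e₁₁, e₁₃}
⟦inside e₁₀⟧ = {x : ⟨x, e₁₀⟩ ∈ ⟦inside⟧} = {e₁, e₂, e₃, e₄, e₅, e₇, e₉, e₁₀, e₁₃}
⟦that e₇ called⟧ = {x : ⟨e₇, x⟩ ∈ ⟦called⟧} = {e₂, e₃, e₄, e₇, e₈, e₉, e₁₀}
⟦clerk⟧ = {e₁, e₂, e₄, e₆, e₇, e₉, e₁₀, e₁₁, e₁₂}
… ∩ ⟦under e₅⟧ = {e₁, e₂, e₄, e₆, e₇, e₉, e₁₀, e₁₁, e₁₂} ∩ {e₁, e₃, e₅, e₆, e₇, e₈, e₁₀, e₁₂, e₁₃} = {e₁, e₆, e₇, e₁₀, e₁₂}
… ∩ ⟦in e₆⟧ = {e₁, e₆, e₇, e₁₀, e₁₂} ∩ {e₂, e₃, e₅, e₇, e₈, e₉, e₁₁, e₁₃} = {e₇}
… ∩ ⟦inside e₁₀⟧ = {e₇} ∩ {e₁, e₂, e₃, e₄, e₅, e₇, e₉, e₁₀, e₁₃} = {e₇}
… ∩ ⟦that e₇ called⟧ = {e₇} ∩ {e₂, e₃, e₄, e₇, e₈, e₉, e₁₀} = {e₇}
So ⟦clerk under e₅ in e₆ inside e₁₀ that e₇ called⟧ = {e₇}.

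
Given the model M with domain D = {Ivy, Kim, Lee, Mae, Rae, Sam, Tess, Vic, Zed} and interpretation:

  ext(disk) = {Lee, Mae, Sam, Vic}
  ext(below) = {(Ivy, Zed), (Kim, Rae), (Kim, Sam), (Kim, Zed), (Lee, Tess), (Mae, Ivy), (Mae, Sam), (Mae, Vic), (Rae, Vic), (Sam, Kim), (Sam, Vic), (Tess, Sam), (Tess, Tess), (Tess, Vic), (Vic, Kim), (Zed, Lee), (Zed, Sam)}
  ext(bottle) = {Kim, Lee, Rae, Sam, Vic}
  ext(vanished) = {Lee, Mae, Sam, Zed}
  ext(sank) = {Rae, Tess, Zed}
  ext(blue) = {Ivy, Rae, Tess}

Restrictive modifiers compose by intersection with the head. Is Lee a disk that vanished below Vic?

no

⟦that vanished⟧ = ⟦vanished⟧ = {Lee, Mae, Sam, Zed}
⟦below Vic⟧ = {x : ⟨x, Vic⟩ ∈ ⟦below⟧} = {Mae, Rae, Sam, Tess}
⟦disk⟧ = {Lee, Mae, Sam, Vic}
… ∩ ⟦that vanished⟧ = {Lee, Mae, Sam, Vic} ∩ {Lee, Mae, Sam, Zed} = {Lee, Mae, Sam}
… ∩ ⟦below Vic⟧ = {Lee, Mae, Sam} ∩ {Mae, Rae, Sam, Tess} = {Mae, Sam}
⟦disk that vanished below Vic⟧ = {Mae, Sam}; Lee ∉ this set.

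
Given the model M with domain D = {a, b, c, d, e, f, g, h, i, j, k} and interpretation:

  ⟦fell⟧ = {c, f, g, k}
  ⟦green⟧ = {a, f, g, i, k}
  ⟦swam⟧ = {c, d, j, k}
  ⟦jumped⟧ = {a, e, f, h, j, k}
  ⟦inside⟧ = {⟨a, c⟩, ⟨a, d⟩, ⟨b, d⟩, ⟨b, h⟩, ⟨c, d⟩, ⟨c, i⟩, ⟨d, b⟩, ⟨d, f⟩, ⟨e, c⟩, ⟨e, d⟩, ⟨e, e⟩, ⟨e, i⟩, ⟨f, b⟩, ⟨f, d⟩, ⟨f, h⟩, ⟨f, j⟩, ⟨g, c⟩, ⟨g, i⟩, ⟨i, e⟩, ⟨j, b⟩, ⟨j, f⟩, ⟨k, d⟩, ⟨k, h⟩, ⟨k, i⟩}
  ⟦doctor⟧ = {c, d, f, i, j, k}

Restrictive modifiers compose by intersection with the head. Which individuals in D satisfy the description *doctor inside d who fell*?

{c, f, k}

⟦inside d⟧ = {x : ⟨x, d⟩ ∈ ⟦inside⟧} = {a, b, c, e, f, k}
⟦who fell⟧ = ⟦fell⟧ = {c, f, g, k}
⟦doctor⟧ = {c, d, f, i, j, k}
… ∩ ⟦inside d⟧ = {c, d, f, i, j, k} ∩ {a, b, c, e, f, k} = {c, f, k}
… ∩ ⟦who fell⟧ = {c, f, k} ∩ {c, f, g, k} = {c, f, k}
So ⟦doctor inside d who fell⟧ = {c, f, k}.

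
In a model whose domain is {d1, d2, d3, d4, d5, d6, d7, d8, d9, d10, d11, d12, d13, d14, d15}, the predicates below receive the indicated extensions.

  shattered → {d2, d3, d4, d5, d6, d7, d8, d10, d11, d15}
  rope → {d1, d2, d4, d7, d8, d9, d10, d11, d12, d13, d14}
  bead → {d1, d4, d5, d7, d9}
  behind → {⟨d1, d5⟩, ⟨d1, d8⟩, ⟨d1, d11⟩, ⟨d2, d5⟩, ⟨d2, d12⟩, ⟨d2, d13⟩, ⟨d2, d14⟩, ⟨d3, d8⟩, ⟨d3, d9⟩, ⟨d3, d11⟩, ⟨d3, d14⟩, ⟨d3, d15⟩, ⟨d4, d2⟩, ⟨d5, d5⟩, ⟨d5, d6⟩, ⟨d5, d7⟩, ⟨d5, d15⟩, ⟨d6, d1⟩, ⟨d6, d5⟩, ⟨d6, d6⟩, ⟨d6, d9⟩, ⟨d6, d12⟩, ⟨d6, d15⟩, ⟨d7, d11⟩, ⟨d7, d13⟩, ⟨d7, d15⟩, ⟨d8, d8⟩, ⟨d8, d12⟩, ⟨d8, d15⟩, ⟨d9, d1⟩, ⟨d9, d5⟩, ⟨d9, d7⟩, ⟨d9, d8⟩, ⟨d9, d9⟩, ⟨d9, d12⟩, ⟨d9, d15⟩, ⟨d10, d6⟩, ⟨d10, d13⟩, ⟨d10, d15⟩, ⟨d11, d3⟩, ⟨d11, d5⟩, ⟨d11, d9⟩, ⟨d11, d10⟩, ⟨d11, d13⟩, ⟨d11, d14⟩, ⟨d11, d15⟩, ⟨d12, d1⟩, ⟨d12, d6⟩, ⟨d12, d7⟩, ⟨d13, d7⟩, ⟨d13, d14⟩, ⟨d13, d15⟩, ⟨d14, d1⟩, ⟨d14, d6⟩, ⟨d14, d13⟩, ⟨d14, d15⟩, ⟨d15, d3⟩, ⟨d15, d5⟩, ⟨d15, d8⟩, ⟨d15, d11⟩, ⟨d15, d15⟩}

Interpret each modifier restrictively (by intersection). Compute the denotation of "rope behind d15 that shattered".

⟦behind d15⟧ = {x : ⟨x, d15⟩ ∈ ⟦behind⟧} = {d3, d5, d6, d7, d8, d9, d10, d11, d13, d14, d15}
⟦that shattered⟧ = ⟦shattered⟧ = {d2, d3, d4, d5, d6, d7, d8, d10, d11, d15}
⟦rope⟧ = {d1, d2, d4, d7, d8, d9, d10, d11, d12, d13, d14}
… ∩ ⟦behind d15⟧ = {d1, d2, d4, d7, d8, d9, d10, d11, d12, d13, d14} ∩ {d3, d5, d6, d7, d8, d9, d10, d11, d13, d14, d15} = {d7, d8, d9, d10, d11, d13, d14}
… ∩ ⟦that shattered⟧ = {d7, d8, d9, d10, d11, d13, d14} ∩ {d2, d3, d4, d5, d6, d7, d8, d10, d11, d15} = {d7, d8, d10, d11}
So ⟦rope behind d15 that shattered⟧ = {d7, d8, d10, d11}.

{d7, d8, d10, d11}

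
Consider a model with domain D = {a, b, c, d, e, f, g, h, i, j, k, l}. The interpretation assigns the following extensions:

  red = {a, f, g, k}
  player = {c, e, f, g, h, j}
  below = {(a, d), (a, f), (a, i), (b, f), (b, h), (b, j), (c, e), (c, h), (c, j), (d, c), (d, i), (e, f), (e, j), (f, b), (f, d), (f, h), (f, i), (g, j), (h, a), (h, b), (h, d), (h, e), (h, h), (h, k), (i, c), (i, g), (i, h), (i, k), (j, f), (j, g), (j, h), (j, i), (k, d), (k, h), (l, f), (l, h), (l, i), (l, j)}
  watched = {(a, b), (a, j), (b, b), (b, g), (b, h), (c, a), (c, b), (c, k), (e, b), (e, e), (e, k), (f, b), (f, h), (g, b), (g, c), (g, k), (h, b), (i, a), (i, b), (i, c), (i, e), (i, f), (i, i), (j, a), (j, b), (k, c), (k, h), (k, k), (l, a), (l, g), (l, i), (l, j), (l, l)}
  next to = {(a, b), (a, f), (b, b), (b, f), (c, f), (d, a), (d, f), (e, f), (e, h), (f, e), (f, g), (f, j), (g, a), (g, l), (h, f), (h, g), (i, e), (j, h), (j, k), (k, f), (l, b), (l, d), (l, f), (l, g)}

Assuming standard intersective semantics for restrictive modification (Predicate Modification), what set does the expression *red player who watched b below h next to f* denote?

⟦who watched b⟧ = {x : ⟨x, b⟩ ∈ ⟦watched⟧} = {a, b, c, e, f, g, h, i, j}
⟦below h⟧ = {x : ⟨x, h⟩ ∈ ⟦below⟧} = {b, c, f, h, i, j, k, l}
⟦next to f⟧ = {x : ⟨x, f⟩ ∈ ⟦next to⟧} = {a, b, c, d, e, h, k, l}
⟦player⟧ = {c, e, f, g, h, j}
… ∩ ⟦who watched b⟧ = {c, e, f, g, h, j} ∩ {a, b, c, e, f, g, h, i, j} = {c, e, f, g, h, j}
… ∩ ⟦below h⟧ = {c, e, f, g, h, j} ∩ {b, c, f, h, i, j, k, l} = {c, f, h, j}
… ∩ ⟦next to f⟧ = {c, f, h, j} ∩ {a, b, c, d, e, h, k, l} = {c, h}
… ∩ ⟦red⟧ = {c, h} ∩ {a, f, g, k} = ∅
So ⟦red player who watched b below h next to f⟧ = ∅.

∅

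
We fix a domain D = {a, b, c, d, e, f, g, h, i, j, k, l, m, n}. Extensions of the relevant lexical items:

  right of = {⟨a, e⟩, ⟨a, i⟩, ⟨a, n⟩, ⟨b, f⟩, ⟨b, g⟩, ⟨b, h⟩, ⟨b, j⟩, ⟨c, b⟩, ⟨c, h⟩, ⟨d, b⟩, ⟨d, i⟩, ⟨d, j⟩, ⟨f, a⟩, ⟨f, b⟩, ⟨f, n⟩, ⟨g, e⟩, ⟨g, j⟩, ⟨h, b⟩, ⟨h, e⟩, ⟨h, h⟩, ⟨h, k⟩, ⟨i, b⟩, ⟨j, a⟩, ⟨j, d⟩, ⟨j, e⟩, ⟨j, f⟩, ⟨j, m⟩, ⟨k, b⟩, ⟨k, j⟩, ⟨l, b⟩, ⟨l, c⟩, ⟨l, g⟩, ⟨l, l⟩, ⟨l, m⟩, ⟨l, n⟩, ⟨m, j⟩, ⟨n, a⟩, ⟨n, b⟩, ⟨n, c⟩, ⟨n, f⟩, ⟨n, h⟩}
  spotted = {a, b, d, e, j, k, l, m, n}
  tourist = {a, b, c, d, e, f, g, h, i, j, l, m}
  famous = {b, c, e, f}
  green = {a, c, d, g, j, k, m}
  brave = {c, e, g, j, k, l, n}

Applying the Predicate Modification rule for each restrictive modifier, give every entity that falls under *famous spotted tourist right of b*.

{ }

⟦right of b⟧ = {x : ⟨x, b⟩ ∈ ⟦right of⟧} = {c, d, f, h, i, k, l, n}
⟦tourist⟧ = {a, b, c, d, e, f, g, h, i, j, l, m}
… ∩ ⟦right of b⟧ = {a, b, c, d, e, f, g, h, i, j, l, m} ∩ {c, d, f, h, i, k, l, n} = {c, d, f, h, i, l}
… ∩ ⟦famous⟧ = {c, d, f, h, i, l} ∩ {b, c, e, f} = {c, f}
… ∩ ⟦spotted⟧ = {c, f} ∩ {a, b, d, e, j, k, l, m, n} = ∅
So ⟦famous spotted tourist right of b⟧ = { }.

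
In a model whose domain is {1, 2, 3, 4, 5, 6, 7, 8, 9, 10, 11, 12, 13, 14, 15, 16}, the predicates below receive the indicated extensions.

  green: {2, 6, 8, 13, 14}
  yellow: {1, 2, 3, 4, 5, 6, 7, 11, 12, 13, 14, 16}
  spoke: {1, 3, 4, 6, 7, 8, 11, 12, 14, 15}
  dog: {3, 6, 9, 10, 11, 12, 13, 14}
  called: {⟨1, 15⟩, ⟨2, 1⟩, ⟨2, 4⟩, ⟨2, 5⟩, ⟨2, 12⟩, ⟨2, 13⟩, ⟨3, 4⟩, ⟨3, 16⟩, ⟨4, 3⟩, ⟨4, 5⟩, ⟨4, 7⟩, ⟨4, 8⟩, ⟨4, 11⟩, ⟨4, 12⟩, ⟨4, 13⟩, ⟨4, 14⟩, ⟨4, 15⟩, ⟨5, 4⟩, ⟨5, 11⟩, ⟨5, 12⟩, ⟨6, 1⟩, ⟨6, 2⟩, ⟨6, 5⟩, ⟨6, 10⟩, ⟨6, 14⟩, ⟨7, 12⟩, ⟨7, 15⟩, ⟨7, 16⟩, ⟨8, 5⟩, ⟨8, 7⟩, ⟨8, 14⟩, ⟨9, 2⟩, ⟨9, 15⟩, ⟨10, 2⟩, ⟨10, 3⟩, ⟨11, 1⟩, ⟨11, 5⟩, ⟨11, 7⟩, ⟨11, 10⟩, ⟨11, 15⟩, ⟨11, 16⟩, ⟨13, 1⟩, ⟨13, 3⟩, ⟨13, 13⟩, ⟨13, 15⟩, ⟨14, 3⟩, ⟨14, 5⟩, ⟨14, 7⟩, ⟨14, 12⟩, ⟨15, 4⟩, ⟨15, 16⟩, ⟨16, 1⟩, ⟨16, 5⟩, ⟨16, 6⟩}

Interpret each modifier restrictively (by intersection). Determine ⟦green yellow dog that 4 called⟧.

{13, 14}

⟦that 4 called⟧ = {x : ⟨4, x⟩ ∈ ⟦called⟧} = {3, 5, 7, 8, 11, 12, 13, 14, 15}
⟦dog⟧ = {3, 6, 9, 10, 11, 12, 13, 14}
… ∩ ⟦that 4 called⟧ = {3, 6, 9, 10, 11, 12, 13, 14} ∩ {3, 5, 7, 8, 11, 12, 13, 14, 15} = {3, 11, 12, 13, 14}
… ∩ ⟦green⟧ = {3, 11, 12, 13, 14} ∩ {2, 6, 8, 13, 14} = {13, 14}
… ∩ ⟦yellow⟧ = {13, 14} ∩ {1, 2, 3, 4, 5, 6, 7, 11, 12, 13, 14, 16} = {13, 14}
So ⟦green yellow dog that 4 called⟧ = {13, 14}.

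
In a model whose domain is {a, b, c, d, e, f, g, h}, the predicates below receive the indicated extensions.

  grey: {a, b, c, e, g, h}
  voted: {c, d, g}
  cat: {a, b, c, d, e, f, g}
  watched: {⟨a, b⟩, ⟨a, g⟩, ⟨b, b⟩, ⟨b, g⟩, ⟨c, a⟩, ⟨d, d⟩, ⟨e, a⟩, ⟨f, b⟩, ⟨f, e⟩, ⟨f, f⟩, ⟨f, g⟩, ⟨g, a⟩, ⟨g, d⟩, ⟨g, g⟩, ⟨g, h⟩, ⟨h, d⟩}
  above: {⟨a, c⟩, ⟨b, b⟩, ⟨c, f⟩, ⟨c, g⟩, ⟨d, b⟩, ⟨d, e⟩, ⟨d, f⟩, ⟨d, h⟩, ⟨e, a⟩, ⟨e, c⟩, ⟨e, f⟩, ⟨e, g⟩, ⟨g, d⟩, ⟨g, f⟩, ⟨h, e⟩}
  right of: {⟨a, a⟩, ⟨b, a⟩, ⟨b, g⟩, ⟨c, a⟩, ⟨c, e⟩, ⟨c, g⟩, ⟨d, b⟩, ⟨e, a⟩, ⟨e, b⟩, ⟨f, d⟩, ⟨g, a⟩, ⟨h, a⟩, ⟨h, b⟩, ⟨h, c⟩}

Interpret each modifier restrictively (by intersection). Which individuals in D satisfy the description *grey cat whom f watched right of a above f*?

⟦whom f watched⟧ = {x : ⟨f, x⟩ ∈ ⟦watched⟧} = {b, e, f, g}
⟦right of a⟧ = {x : ⟨x, a⟩ ∈ ⟦right of⟧} = {a, b, c, e, g, h}
⟦above f⟧ = {x : ⟨x, f⟩ ∈ ⟦above⟧} = {c, d, e, g}
⟦cat⟧ = {a, b, c, d, e, f, g}
… ∩ ⟦whom f watched⟧ = {a, b, c, d, e, f, g} ∩ {b, e, f, g} = {b, e, f, g}
… ∩ ⟦right of a⟧ = {b, e, f, g} ∩ {a, b, c, e, g, h} = {b, e, g}
… ∩ ⟦above f⟧ = {b, e, g} ∩ {c, d, e, g} = {e, g}
… ∩ ⟦grey⟧ = {e, g} ∩ {a, b, c, e, g, h} = {e, g}
So ⟦grey cat whom f watched right of a above f⟧ = {e, g}.

{e, g}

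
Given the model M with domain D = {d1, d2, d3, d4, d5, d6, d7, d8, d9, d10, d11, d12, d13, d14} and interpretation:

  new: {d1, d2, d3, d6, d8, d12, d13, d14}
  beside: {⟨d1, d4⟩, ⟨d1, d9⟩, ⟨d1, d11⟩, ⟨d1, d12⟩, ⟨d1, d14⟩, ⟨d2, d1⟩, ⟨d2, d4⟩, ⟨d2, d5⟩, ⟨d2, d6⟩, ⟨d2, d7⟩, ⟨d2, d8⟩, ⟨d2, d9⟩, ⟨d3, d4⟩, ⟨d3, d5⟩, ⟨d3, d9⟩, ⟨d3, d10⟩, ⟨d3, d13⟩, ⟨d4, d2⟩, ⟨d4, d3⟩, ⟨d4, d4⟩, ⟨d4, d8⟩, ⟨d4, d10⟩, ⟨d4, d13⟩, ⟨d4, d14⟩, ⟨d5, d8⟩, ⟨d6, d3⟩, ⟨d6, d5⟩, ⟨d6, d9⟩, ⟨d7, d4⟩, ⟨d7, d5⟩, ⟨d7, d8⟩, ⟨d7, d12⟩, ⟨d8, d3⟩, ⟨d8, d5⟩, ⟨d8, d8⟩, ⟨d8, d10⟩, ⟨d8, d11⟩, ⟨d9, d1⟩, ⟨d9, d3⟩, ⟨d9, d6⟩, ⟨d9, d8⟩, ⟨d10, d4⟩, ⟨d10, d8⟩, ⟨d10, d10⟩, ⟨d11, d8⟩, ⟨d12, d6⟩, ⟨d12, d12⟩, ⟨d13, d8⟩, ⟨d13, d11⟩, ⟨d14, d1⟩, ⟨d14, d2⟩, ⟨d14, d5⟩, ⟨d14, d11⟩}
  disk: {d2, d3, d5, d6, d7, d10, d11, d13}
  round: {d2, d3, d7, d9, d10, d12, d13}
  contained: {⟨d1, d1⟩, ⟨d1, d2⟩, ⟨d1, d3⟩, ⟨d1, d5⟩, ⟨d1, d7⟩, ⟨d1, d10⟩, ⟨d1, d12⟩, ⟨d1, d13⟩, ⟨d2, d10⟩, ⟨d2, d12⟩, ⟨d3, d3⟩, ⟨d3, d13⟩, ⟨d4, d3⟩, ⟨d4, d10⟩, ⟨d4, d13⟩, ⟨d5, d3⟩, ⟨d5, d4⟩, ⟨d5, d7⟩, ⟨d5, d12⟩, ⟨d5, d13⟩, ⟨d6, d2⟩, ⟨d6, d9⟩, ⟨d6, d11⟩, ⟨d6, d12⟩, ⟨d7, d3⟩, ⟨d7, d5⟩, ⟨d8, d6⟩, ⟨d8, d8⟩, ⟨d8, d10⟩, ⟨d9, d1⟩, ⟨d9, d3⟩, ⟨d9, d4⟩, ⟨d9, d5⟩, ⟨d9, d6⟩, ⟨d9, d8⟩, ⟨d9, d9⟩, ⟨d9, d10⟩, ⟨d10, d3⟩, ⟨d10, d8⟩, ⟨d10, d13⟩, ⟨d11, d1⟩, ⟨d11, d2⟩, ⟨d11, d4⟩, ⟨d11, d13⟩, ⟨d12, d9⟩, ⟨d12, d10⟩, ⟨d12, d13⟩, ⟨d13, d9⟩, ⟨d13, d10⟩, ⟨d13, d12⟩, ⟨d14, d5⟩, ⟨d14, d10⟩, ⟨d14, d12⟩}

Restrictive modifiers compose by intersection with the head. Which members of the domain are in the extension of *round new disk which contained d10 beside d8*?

{d2, d13}

⟦which contained d10⟧ = {x : ⟨x, d10⟩ ∈ ⟦contained⟧} = {d1, d2, d4, d8, d9, d12, d13, d14}
⟦beside d8⟧ = {x : ⟨x, d8⟩ ∈ ⟦beside⟧} = {d2, d4, d5, d7, d8, d9, d10, d11, d13}
⟦disk⟧ = {d2, d3, d5, d6, d7, d10, d11, d13}
… ∩ ⟦which contained d10⟧ = {d2, d3, d5, d6, d7, d10, d11, d13} ∩ {d1, d2, d4, d8, d9, d12, d13, d14} = {d2, d13}
… ∩ ⟦beside d8⟧ = {d2, d13} ∩ {d2, d4, d5, d7, d8, d9, d10, d11, d13} = {d2, d13}
… ∩ ⟦round⟧ = {d2, d13} ∩ {d2, d3, d7, d9, d10, d12, d13} = {d2, d13}
… ∩ ⟦new⟧ = {d2, d13} ∩ {d1, d2, d3, d6, d8, d12, d13, d14} = {d2, d13}
So ⟦round new disk which contained d10 beside d8⟧ = {d2, d13}.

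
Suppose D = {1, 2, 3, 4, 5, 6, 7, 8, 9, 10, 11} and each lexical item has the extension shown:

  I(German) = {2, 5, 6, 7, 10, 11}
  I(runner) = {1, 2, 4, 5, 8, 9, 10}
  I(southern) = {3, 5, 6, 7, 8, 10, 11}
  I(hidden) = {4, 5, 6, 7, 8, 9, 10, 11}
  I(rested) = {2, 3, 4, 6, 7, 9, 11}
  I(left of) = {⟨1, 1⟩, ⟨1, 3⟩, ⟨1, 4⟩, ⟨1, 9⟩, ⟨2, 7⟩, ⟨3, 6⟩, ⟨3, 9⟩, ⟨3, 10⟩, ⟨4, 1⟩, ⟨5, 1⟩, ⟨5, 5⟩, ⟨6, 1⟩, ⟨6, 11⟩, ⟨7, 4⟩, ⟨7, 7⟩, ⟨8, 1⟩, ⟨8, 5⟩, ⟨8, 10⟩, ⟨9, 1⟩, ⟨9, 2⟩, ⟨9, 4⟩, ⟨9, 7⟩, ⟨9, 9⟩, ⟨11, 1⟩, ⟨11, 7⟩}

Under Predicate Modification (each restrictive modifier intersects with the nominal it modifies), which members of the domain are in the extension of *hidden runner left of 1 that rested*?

⟦left of 1⟧ = {x : ⟨x, 1⟩ ∈ ⟦left of⟧} = {1, 4, 5, 6, 8, 9, 11}
⟦that rested⟧ = ⟦rested⟧ = {2, 3, 4, 6, 7, 9, 11}
⟦runner⟧ = {1, 2, 4, 5, 8, 9, 10}
… ∩ ⟦left of 1⟧ = {1, 2, 4, 5, 8, 9, 10} ∩ {1, 4, 5, 6, 8, 9, 11} = {1, 4, 5, 8, 9}
… ∩ ⟦that rested⟧ = {1, 4, 5, 8, 9} ∩ {2, 3, 4, 6, 7, 9, 11} = {4, 9}
… ∩ ⟦hidden⟧ = {4, 9} ∩ {4, 5, 6, 7, 8, 9, 10, 11} = {4, 9}
So ⟦hidden runner left of 1 that rested⟧ = {4, 9}.

{4, 9}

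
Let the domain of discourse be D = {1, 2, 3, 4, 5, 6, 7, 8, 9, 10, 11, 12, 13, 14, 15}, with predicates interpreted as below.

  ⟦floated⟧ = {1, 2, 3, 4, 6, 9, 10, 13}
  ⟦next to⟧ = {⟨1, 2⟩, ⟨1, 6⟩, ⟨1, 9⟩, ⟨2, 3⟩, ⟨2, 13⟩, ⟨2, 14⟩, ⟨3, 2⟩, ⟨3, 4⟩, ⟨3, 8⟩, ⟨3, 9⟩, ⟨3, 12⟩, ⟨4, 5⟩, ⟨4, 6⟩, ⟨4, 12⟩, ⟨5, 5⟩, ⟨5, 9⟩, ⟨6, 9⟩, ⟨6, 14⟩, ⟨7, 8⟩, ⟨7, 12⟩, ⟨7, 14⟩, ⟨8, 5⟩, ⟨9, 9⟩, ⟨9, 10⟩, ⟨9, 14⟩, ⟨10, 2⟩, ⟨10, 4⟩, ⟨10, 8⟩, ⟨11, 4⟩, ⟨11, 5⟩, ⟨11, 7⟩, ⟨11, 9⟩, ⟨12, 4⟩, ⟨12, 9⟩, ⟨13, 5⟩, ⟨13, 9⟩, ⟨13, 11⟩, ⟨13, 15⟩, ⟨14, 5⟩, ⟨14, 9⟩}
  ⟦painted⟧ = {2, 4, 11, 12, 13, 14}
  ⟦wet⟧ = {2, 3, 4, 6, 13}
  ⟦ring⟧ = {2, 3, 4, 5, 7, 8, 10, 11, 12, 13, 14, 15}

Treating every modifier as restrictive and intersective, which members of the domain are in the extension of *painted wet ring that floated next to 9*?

⟦that floated⟧ = ⟦floated⟧ = {1, 2, 3, 4, 6, 9, 10, 13}
⟦next to 9⟧ = {x : ⟨x, 9⟩ ∈ ⟦next to⟧} = {1, 3, 5, 6, 9, 11, 12, 13, 14}
⟦ring⟧ = {2, 3, 4, 5, 7, 8, 10, 11, 12, 13, 14, 15}
… ∩ ⟦that floated⟧ = {2, 3, 4, 5, 7, 8, 10, 11, 12, 13, 14, 15} ∩ {1, 2, 3, 4, 6, 9, 10, 13} = {2, 3, 4, 10, 13}
… ∩ ⟦next to 9⟧ = {2, 3, 4, 10, 13} ∩ {1, 3, 5, 6, 9, 11, 12, 13, 14} = {3, 13}
… ∩ ⟦painted⟧ = {3, 13} ∩ {2, 4, 11, 12, 13, 14} = {13}
… ∩ ⟦wet⟧ = {13} ∩ {2, 3, 4, 6, 13} = {13}
So ⟦painted wet ring that floated next to 9⟧ = {13}.

{13}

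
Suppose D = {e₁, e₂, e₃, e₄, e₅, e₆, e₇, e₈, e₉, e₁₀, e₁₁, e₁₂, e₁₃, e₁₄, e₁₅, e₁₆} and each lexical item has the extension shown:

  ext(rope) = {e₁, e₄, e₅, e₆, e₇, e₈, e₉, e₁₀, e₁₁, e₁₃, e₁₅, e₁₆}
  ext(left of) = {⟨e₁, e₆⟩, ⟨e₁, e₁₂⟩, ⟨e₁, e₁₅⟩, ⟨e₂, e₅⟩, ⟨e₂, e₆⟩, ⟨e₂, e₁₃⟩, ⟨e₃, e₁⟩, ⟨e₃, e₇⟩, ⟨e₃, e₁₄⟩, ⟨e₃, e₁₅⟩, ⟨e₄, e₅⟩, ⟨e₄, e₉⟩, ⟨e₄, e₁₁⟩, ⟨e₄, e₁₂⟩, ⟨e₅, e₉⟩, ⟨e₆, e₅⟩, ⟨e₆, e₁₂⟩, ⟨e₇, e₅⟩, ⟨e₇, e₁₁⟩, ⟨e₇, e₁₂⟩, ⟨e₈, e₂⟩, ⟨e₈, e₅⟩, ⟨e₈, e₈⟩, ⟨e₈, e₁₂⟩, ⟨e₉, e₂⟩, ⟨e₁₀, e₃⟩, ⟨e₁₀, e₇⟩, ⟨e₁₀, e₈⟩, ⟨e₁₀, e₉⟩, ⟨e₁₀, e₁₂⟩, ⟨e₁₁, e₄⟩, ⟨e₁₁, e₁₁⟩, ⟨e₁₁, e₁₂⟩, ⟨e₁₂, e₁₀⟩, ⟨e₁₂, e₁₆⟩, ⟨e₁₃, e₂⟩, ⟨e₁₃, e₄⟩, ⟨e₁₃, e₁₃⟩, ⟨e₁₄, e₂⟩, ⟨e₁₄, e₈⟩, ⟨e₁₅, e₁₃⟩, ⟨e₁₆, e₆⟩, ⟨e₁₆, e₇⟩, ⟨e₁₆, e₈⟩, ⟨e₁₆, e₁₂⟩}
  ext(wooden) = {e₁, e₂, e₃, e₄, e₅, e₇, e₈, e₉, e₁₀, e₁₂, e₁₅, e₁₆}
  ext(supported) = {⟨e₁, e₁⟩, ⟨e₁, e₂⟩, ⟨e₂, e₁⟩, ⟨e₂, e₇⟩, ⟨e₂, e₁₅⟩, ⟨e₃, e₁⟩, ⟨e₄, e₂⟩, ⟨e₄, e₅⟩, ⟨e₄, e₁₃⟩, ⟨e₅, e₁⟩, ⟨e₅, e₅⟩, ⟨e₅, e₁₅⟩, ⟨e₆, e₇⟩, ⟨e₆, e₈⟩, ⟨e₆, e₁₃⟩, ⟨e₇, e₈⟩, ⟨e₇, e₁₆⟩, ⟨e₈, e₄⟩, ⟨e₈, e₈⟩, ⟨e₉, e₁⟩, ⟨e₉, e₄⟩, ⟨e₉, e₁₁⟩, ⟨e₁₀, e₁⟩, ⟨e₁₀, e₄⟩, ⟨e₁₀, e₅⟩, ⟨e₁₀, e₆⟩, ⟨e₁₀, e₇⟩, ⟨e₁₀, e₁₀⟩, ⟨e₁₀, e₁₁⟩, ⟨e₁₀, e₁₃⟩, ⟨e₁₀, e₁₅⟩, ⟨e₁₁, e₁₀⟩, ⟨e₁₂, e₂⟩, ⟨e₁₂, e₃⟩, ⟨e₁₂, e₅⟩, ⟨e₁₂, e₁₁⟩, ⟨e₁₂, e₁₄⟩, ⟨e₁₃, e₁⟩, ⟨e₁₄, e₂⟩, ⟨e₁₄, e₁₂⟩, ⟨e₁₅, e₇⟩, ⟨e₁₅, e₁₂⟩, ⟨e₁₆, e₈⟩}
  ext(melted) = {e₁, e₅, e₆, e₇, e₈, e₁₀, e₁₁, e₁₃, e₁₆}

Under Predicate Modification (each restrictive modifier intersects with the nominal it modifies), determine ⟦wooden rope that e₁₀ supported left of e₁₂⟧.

{e₁, e₄, e₇, e₁₀}

⟦that e₁₀ supported⟧ = {x : ⟨e₁₀, x⟩ ∈ ⟦supported⟧} = {e₁, e₄, e₅, e₆, e₇, e₁₀, e₁₁, e₁₃, e₁₅}
⟦left of e₁₂⟧ = {x : ⟨x, e₁₂⟩ ∈ ⟦left of⟧} = {e₁, e₄, e₆, e₇, e₈, e₁₀, e₁₁, e₁₆}
⟦rope⟧ = {e₁, e₄, e₅, e₆, e₇, e₈, e₉, e₁₀, e₁₁, e₁₃, e₁₅, e₁₆}
… ∩ ⟦that e₁₀ supported⟧ = {e₁, e₄, e₅, e₆, e₇, e₈, e₉, e₁₀, e₁₁, e₁₃, e₁₅, e₁₆} ∩ {e₁, e₄, e₅, e₆, e₇, e₁₀, e₁₁, e₁₃, e₁₅} = {e₁, e₄, e₅, e₆, e₇, e₁₀, e₁₁, e₁₃, e₁₅}
… ∩ ⟦left of e₁₂⟧ = {e₁, e₄, e₅, e₆, e₇, e₁₀, e₁₁, e₁₃, e₁₅} ∩ {e₁, e₄, e₆, e₇, e₈, e₁₀, e₁₁, e₁₆} = {e₁, e₄, e₆, e₇, e₁₀, e₁₁}
… ∩ ⟦wooden⟧ = {e₁, e₄, e₆, e₇, e₁₀, e₁₁} ∩ {e₁, e₂, e₃, e₄, e₅, e₇, e₈, e₉, e₁₀, e₁₂, e₁₅, e₁₆} = {e₁, e₄, e₇, e₁₀}
So ⟦wooden rope that e₁₀ supported left of e₁₂⟧ = {e₁, e₄, e₇, e₁₀}.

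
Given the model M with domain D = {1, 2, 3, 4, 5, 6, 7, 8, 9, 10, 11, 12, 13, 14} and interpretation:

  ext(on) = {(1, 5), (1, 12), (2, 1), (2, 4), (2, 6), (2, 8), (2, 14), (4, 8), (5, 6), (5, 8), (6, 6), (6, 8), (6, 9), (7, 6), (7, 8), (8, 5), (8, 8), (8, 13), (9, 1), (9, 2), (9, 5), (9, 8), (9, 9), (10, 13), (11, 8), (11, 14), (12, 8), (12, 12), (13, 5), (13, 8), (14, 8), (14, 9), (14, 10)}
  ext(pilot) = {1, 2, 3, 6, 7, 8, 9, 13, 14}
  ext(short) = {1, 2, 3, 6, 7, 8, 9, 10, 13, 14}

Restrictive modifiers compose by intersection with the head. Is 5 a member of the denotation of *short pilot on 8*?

⟦on 8⟧ = {x : ⟨x, 8⟩ ∈ ⟦on⟧} = {2, 4, 5, 6, 7, 8, 9, 11, 12, 13, 14}
⟦pilot⟧ = {1, 2, 3, 6, 7, 8, 9, 13, 14}
… ∩ ⟦on 8⟧ = {1, 2, 3, 6, 7, 8, 9, 13, 14} ∩ {2, 4, 5, 6, 7, 8, 9, 11, 12, 13, 14} = {2, 6, 7, 8, 9, 13, 14}
… ∩ ⟦short⟧ = {2, 6, 7, 8, 9, 13, 14} ∩ {1, 2, 3, 6, 7, 8, 9, 10, 13, 14} = {2, 6, 7, 8, 9, 13, 14}
⟦short pilot on 8⟧ = {2, 6, 7, 8, 9, 13, 14}; 5 ∉ this set.

no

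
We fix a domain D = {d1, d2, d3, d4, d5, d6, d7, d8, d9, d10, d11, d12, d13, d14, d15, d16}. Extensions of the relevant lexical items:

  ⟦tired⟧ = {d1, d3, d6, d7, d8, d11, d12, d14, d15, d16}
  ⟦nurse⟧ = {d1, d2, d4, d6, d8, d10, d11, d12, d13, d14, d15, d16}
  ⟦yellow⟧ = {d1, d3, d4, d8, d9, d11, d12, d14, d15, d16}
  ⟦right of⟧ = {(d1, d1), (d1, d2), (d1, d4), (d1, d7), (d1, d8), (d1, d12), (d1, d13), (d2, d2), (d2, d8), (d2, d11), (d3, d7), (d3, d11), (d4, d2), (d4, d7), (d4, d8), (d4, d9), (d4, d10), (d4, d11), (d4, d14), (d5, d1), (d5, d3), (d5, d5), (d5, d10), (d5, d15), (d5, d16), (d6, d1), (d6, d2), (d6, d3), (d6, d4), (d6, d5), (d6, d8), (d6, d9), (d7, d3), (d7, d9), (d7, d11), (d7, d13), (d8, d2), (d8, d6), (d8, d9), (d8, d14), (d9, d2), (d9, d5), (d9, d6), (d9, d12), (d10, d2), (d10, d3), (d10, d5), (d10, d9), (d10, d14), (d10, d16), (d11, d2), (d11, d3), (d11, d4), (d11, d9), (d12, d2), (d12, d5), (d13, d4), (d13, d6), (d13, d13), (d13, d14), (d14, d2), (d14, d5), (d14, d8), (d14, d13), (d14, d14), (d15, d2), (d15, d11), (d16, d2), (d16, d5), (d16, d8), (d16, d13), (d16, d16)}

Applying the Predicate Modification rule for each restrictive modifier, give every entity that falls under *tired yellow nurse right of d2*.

{d1, d8, d11, d12, d14, d15, d16}

⟦right of d2⟧ = {x : ⟨x, d2⟩ ∈ ⟦right of⟧} = {d1, d2, d4, d6, d8, d9, d10, d11, d12, d14, d15, d16}
⟦nurse⟧ = {d1, d2, d4, d6, d8, d10, d11, d12, d13, d14, d15, d16}
… ∩ ⟦right of d2⟧ = {d1, d2, d4, d6, d8, d10, d11, d12, d13, d14, d15, d16} ∩ {d1, d2, d4, d6, d8, d9, d10, d11, d12, d14, d15, d16} = {d1, d2, d4, d6, d8, d10, d11, d12, d14, d15, d16}
… ∩ ⟦tired⟧ = {d1, d2, d4, d6, d8, d10, d11, d12, d14, d15, d16} ∩ {d1, d3, d6, d7, d8, d11, d12, d14, d15, d16} = {d1, d6, d8, d11, d12, d14, d15, d16}
… ∩ ⟦yellow⟧ = {d1, d6, d8, d11, d12, d14, d15, d16} ∩ {d1, d3, d4, d8, d9, d11, d12, d14, d15, d16} = {d1, d8, d11, d12, d14, d15, d16}
So ⟦tired yellow nurse right of d2⟧ = {d1, d8, d11, d12, d14, d15, d16}.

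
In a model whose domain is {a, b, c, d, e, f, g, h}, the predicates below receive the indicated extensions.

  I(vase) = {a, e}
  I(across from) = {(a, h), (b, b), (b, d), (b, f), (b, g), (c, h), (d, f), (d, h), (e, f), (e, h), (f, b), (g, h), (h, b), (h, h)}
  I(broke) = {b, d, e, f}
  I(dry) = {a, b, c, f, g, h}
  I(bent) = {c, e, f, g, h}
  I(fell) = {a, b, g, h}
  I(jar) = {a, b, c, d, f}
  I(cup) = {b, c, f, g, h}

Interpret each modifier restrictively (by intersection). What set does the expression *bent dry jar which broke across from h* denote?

{ }

⟦which broke⟧ = ⟦broke⟧ = {b, d, e, f}
⟦across from h⟧ = {x : ⟨x, h⟩ ∈ ⟦across from⟧} = {a, c, d, e, g, h}
⟦jar⟧ = {a, b, c, d, f}
… ∩ ⟦which broke⟧ = {a, b, c, d, f} ∩ {b, d, e, f} = {b, d, f}
… ∩ ⟦across from h⟧ = {b, d, f} ∩ {a, c, d, e, g, h} = {d}
… ∩ ⟦bent⟧ = {d} ∩ {c, e, f, g, h} = ∅
… ∩ ⟦dry⟧ = ∅ ∩ {a, b, c, f, g, h} = ∅
So ⟦bent dry jar which broke across from h⟧ = { }.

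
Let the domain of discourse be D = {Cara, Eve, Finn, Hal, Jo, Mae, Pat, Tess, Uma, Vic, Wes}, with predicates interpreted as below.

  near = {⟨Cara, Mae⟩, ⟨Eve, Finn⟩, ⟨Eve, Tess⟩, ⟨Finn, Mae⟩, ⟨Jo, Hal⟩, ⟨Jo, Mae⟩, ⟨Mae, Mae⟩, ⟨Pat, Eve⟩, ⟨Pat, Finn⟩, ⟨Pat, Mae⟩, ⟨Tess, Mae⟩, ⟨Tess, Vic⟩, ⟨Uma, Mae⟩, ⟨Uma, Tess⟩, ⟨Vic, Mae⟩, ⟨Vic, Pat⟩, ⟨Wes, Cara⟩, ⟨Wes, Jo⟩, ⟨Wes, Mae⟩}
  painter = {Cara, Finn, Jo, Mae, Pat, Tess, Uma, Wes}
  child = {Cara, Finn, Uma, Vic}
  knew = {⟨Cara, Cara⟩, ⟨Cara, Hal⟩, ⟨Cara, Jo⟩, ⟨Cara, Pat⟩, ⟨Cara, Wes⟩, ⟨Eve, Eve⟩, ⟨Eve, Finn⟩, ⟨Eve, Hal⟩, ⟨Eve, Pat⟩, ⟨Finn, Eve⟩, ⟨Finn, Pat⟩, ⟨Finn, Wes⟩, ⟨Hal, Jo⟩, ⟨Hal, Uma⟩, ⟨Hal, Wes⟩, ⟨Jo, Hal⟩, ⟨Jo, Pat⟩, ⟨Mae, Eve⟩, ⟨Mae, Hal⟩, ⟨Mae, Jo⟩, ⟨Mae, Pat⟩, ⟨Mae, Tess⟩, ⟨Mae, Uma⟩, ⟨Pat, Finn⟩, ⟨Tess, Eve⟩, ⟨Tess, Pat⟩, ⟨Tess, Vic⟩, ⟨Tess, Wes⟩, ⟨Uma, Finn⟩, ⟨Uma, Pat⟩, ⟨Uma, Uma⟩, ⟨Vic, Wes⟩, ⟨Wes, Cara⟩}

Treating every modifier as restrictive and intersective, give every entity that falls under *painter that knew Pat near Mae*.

⟦that knew Pat⟧ = {x : ⟨x, Pat⟩ ∈ ⟦knew⟧} = {Cara, Eve, Finn, Jo, Mae, Tess, Uma}
⟦near Mae⟧ = {x : ⟨x, Mae⟩ ∈ ⟦near⟧} = {Cara, Finn, Jo, Mae, Pat, Tess, Uma, Vic, Wes}
⟦painter⟧ = {Cara, Finn, Jo, Mae, Pat, Tess, Uma, Wes}
… ∩ ⟦that knew Pat⟧ = {Cara, Finn, Jo, Mae, Pat, Tess, Uma, Wes} ∩ {Cara, Eve, Finn, Jo, Mae, Tess, Uma} = {Cara, Finn, Jo, Mae, Tess, Uma}
… ∩ ⟦near Mae⟧ = {Cara, Finn, Jo, Mae, Tess, Uma} ∩ {Cara, Finn, Jo, Mae, Pat, Tess, Uma, Vic, Wes} = {Cara, Finn, Jo, Mae, Tess, Uma}
So ⟦painter that knew Pat near Mae⟧ = {Cara, Finn, Jo, Mae, Tess, Uma}.

{Cara, Finn, Jo, Mae, Tess, Uma}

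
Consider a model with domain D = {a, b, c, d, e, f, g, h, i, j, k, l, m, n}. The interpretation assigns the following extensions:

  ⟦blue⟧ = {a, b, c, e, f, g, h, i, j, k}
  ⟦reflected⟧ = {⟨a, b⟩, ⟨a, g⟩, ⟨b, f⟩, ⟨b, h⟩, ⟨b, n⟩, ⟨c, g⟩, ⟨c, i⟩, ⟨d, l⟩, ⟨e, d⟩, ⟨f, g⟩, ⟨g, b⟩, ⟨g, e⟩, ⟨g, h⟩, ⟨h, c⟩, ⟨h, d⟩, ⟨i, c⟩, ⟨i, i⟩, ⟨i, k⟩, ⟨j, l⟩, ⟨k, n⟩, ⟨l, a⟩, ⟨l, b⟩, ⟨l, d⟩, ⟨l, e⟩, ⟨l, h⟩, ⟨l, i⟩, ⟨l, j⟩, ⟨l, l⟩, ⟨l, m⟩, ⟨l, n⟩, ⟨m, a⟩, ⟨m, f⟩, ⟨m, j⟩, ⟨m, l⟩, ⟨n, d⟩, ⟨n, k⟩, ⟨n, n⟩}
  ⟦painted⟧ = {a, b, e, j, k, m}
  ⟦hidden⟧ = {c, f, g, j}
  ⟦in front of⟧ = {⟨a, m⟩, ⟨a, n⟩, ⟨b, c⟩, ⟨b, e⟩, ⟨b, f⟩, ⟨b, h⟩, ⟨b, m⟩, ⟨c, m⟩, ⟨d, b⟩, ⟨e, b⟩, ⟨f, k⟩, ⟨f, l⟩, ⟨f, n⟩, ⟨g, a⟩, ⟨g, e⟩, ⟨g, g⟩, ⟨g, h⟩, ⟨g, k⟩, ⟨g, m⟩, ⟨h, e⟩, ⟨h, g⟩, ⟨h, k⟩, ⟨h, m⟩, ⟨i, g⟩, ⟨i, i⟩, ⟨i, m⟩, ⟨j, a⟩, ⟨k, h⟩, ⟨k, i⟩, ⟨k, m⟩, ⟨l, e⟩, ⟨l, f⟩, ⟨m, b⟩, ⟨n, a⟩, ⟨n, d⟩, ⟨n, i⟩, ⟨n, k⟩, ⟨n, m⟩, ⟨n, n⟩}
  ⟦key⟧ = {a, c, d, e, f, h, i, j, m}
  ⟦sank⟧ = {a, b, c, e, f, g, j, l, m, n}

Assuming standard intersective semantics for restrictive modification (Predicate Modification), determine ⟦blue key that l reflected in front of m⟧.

⟦that l reflected⟧ = {x : ⟨l, x⟩ ∈ ⟦reflected⟧} = {a, b, d, e, h, i, j, l, m, n}
⟦in front of m⟧ = {x : ⟨x, m⟩ ∈ ⟦in front of⟧} = {a, b, c, g, h, i, k, n}
⟦key⟧ = {a, c, d, e, f, h, i, j, m}
… ∩ ⟦that l reflected⟧ = {a, c, d, e, f, h, i, j, m} ∩ {a, b, d, e, h, i, j, l, m, n} = {a, d, e, h, i, j, m}
… ∩ ⟦in front of m⟧ = {a, d, e, h, i, j, m} ∩ {a, b, c, g, h, i, k, n} = {a, h, i}
… ∩ ⟦blue⟧ = {a, h, i} ∩ {a, b, c, e, f, g, h, i, j, k} = {a, h, i}
So ⟦blue key that l reflected in front of m⟧ = {a, h, i}.

{a, h, i}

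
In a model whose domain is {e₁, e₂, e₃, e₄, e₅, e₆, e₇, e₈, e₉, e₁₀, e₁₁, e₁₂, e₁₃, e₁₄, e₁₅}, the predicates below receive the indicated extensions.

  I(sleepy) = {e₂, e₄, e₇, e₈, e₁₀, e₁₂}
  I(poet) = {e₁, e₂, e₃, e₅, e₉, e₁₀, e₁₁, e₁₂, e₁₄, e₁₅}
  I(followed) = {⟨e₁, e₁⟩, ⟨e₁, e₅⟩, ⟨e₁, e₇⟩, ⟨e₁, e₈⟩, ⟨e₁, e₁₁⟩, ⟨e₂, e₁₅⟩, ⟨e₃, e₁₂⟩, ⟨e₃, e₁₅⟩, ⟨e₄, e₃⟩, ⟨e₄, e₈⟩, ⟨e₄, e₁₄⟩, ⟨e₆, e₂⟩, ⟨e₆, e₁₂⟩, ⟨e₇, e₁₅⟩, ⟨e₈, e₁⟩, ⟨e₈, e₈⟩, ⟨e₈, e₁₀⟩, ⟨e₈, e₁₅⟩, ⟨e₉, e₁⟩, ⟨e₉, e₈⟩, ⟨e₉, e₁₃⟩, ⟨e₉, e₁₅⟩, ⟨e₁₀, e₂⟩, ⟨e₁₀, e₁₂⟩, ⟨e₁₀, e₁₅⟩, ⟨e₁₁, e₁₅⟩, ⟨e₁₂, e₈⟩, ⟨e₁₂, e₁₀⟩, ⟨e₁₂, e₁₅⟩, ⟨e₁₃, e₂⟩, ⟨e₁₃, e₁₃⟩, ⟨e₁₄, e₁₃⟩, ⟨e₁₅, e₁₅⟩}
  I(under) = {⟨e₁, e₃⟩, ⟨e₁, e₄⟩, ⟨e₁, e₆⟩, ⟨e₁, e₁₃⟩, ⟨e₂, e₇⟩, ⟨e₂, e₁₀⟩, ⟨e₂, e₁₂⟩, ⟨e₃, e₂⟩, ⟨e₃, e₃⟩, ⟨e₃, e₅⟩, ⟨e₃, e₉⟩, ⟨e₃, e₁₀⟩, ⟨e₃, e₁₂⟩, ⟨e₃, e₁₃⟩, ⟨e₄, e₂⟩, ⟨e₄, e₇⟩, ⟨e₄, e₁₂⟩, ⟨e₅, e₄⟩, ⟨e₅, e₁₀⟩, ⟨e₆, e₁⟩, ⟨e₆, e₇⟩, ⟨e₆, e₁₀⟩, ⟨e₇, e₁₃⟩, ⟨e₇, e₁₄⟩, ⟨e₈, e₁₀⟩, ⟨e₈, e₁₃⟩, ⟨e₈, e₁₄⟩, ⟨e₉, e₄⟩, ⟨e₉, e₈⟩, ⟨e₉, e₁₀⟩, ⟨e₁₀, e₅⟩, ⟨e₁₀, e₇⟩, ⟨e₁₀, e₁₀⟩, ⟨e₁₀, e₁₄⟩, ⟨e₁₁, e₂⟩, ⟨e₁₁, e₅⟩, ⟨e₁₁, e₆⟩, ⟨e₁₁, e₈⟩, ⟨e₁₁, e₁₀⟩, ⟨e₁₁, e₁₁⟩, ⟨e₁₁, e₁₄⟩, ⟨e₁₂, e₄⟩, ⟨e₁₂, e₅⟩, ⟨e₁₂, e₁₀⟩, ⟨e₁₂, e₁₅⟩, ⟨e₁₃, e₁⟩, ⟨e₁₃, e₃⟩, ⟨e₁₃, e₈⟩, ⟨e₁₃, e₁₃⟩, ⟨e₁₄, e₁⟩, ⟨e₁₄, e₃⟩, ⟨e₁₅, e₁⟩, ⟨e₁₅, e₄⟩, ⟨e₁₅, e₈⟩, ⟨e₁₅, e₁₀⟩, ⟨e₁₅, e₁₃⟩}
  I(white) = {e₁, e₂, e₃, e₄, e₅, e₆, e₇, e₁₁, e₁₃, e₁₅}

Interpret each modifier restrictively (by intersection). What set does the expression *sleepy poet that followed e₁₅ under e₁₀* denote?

⟦that followed e₁₅⟧ = {x : ⟨x, e₁₅⟩ ∈ ⟦followed⟧} = {e₂, e₃, e₇, e₈, e₉, e₁₀, e₁₁, e₁₂, e₁₅}
⟦under e₁₀⟧ = {x : ⟨x, e₁₀⟩ ∈ ⟦under⟧} = {e₂, e₃, e₅, e₆, e₈, e₉, e₁₀, e₁₁, e₁₂, e₁₅}
⟦poet⟧ = {e₁, e₂, e₃, e₅, e₉, e₁₀, e₁₁, e₁₂, e₁₄, e₁₅}
… ∩ ⟦that followed e₁₅⟧ = {e₁, e₂, e₃, e₅, e₉, e₁₀, e₁₁, e₁₂, e₁₄, e₁₅} ∩ {e₂, e₃, e₇, e₈, e₉, e₁₀, e₁₁, e₁₂, e₁₅} = {e₂, e₃, e₉, e₁₀, e₁₁, e₁₂, e₁₅}
… ∩ ⟦under e₁₀⟧ = {e₂, e₃, e₉, e₁₀, e₁₁, e₁₂, e₁₅} ∩ {e₂, e₃, e₅, e₆, e₈, e₉, e₁₀, e₁₁, e₁₂, e₁₅} = {e₂, e₃, e₉, e₁₀, e₁₁, e₁₂, e₁₅}
… ∩ ⟦sleepy⟧ = {e₂, e₃, e₉, e₁₀, e₁₁, e₁₂, e₁₅} ∩ {e₂, e₄, e₇, e₈, e₁₀, e₁₂} = {e₂, e₁₀, e₁₂}
So ⟦sleepy poet that followed e₁₅ under e₁₀⟧ = {e₂, e₁₀, e₁₂}.

{e₂, e₁₀, e₁₂}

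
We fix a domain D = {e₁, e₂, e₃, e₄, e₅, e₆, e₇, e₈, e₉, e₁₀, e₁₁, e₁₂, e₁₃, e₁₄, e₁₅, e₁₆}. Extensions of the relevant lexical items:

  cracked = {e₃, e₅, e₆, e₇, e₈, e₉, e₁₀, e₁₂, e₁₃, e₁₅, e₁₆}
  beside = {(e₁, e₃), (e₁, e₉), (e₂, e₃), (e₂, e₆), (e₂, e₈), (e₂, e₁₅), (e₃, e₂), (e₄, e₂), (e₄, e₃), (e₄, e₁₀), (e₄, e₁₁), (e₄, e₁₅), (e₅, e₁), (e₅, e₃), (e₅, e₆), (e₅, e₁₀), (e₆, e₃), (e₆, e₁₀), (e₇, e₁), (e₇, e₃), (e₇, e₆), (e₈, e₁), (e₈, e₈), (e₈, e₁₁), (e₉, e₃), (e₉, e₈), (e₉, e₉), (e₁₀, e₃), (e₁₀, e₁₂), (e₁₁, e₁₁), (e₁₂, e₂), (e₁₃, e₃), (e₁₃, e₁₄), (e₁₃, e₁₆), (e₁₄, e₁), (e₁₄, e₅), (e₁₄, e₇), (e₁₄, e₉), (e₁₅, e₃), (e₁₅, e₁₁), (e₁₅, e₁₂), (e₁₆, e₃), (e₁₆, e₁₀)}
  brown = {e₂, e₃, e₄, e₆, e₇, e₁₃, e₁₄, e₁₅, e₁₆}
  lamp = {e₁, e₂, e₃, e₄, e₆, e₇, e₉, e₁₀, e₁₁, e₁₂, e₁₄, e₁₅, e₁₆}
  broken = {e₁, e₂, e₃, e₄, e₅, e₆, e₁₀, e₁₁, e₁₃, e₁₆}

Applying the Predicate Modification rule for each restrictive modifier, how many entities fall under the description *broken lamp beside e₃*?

⟦beside e₃⟧ = {x : ⟨x, e₃⟩ ∈ ⟦beside⟧} = {e₁, e₂, e₄, e₅, e₆, e₇, e₉, e₁₀, e₁₃, e₁₅, e₁₆}
⟦lamp⟧ = {e₁, e₂, e₃, e₄, e₆, e₇, e₉, e₁₀, e₁₁, e₁₂, e₁₄, e₁₅, e₁₆}
… ∩ ⟦beside e₃⟧ = {e₁, e₂, e₃, e₄, e₆, e₇, e₉, e₁₀, e₁₁, e₁₂, e₁₄, e₁₅, e₁₆} ∩ {e₁, e₂, e₄, e₅, e₆, e₇, e₉, e₁₀, e₁₃, e₁₅, e₁₆} = {e₁, e₂, e₄, e₆, e₇, e₉, e₁₀, e₁₅, e₁₆}
… ∩ ⟦broken⟧ = {e₁, e₂, e₄, e₆, e₇, e₉, e₁₀, e₁₅, e₁₆} ∩ {e₁, e₂, e₃, e₄, e₅, e₆, e₁₀, e₁₁, e₁₃, e₁₆} = {e₁, e₂, e₄, e₆, e₁₀, e₁₆}
⟦broken lamp beside e₃⟧ = {e₁, e₂, e₄, e₆, e₁₀, e₁₆}, so the cardinality is 6.

6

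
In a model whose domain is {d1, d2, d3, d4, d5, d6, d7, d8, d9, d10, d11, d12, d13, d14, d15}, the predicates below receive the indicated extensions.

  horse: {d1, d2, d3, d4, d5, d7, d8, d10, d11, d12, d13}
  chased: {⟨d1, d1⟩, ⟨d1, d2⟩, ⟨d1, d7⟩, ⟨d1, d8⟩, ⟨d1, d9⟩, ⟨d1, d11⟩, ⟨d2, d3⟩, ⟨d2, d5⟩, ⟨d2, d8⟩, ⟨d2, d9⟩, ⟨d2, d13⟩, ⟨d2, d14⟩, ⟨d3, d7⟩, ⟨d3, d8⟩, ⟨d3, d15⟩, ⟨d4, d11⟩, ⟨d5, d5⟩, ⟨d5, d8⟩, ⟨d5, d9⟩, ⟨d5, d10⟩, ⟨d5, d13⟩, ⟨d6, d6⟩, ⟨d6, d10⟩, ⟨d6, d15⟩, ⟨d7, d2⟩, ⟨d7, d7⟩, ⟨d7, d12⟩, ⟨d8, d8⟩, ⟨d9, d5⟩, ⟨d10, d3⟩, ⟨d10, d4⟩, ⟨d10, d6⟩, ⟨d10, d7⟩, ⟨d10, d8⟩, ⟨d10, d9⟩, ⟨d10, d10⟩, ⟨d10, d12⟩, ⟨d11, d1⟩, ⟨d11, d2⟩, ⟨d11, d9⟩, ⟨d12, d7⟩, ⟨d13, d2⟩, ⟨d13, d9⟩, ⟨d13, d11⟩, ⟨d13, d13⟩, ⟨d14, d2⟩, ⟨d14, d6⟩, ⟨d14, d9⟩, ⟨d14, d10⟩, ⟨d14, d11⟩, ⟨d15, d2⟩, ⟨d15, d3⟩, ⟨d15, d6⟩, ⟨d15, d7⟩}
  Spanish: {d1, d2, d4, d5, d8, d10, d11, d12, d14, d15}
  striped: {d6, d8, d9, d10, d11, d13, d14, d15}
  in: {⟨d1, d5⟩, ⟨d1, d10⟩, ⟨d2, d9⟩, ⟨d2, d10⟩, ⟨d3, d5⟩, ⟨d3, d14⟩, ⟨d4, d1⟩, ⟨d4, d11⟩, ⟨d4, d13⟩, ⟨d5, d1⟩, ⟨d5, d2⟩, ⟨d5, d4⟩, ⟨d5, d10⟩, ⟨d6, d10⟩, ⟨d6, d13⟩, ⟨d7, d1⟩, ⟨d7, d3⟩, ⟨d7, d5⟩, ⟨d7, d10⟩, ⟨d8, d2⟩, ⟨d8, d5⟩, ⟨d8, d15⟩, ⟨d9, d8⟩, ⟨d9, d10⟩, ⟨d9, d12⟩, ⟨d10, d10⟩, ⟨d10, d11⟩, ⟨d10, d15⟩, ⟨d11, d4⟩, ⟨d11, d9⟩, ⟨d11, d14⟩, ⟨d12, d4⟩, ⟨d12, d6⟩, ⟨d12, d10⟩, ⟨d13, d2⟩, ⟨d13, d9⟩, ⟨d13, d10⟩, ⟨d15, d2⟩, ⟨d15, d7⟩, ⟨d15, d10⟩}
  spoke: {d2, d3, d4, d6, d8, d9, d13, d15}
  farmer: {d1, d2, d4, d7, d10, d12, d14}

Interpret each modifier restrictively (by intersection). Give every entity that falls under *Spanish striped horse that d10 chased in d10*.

⟦that d10 chased⟧ = {x : ⟨d10, x⟩ ∈ ⟦chased⟧} = {d3, d4, d6, d7, d8, d9, d10, d12}
⟦in d10⟧ = {x : ⟨x, d10⟩ ∈ ⟦in⟧} = {d1, d2, d5, d6, d7, d9, d10, d12, d13, d15}
⟦horse⟧ = {d1, d2, d3, d4, d5, d7, d8, d10, d11, d12, d13}
… ∩ ⟦that d10 chased⟧ = {d1, d2, d3, d4, d5, d7, d8, d10, d11, d12, d13} ∩ {d3, d4, d6, d7, d8, d9, d10, d12} = {d3, d4, d7, d8, d10, d12}
… ∩ ⟦in d10⟧ = {d3, d4, d7, d8, d10, d12} ∩ {d1, d2, d5, d6, d7, d9, d10, d12, d13, d15} = {d7, d10, d12}
… ∩ ⟦Spanish⟧ = {d7, d10, d12} ∩ {d1, d2, d4, d5, d8, d10, d11, d12, d14, d15} = {d10, d12}
… ∩ ⟦striped⟧ = {d10, d12} ∩ {d6, d8, d9, d10, d11, d13, d14, d15} = {d10}
So ⟦Spanish striped horse that d10 chased in d10⟧ = {d10}.

{d10}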